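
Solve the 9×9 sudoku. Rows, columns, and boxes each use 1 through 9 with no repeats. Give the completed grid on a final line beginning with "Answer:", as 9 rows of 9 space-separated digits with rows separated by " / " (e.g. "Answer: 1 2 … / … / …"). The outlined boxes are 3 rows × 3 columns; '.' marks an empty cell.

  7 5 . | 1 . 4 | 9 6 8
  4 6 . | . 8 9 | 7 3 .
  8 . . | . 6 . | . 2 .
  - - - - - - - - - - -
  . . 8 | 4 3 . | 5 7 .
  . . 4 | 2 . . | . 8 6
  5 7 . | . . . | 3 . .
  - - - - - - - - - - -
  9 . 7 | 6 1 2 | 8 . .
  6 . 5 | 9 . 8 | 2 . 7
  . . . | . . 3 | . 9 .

Step 1. [r5c7∈{1}] only 1 remains possible at r5c7, so r5c7=1.
Step 2. [r8c2∈{1,3,4}] r8c2 is the only open cell in row 8 admitting 3 ⇒ r8c2=3.
Step 3. [r5c2∈{9}] only 9 remains possible at r5c2, so r5c2=9.
Step 4. [r3c2∈{1}] r3c2 has the single candidate 1 ⇒ r3c2=1.
Step 5. [r4c2∈{2}] r4c2 has the single candidate 2 ⇒ r4c2=2.
Step 6. [r2c4∈{5}] r2c4 has the single candidate 5. So r2c4=5.
Step 7. [r9c5∈{4,5,7}] 5 has one home in box 8: r9c5. So r9c5=5.
Step 8. [r4c1∈{1}] only 1 remains possible at r4c1 ⇒ r4c1=1.
Step 9. [r6c8∈{4}] nothing but 4 survives at r6c8, so r6c8=4.
Step 10. [r2c3∈{2}] nothing but 2 survives at r2c3. So r2c3=2.
Step 11. [r3c6∈{7}] r3c6 is down to just 7 ⇒ r3c6=7.
Step 12. [r7c9∈{3,4,5}] row 7 places 3 nowhere but r7c9. So r7c9=3.
Step 13. [r3c7∈{4}] nothing but 4 survives at r3c7. So r3c7=4.
Step 14. [r9c9∈{1,4}] col 9 places 4 nowhere but r9c9 ⇒ r9c9=4.
Step 15. [r4c6∈{6}] only 6 remains possible at r4c6, so r4c6=6.
Step 16. [r1c3∈{3}] r1c3's peers cover all but 3. So r1c3=3.
Step 17. [r6c9∈{2,9}] 2 has one home in row 6: r6c9 ⇒ r6c9=2.
Step 18. [r1c5∈{2}] r1c5's peers cover all but 2. So r1c5=2.
Step 19. [r9c3∈{1}] r9c3's peers cover all but 1. So r9c3=1.
Step 20. [r9c1∈{2}] nothing but 2 survives at r9c1, so r9c1=2.
Step 21. [r5c1∈{3}] r5c1's peers cover all but 3 ⇒ r5c1=3.
Step 22. [r2c9∈{1}] only 1 remains possible at r2c9. So r2c9=1.
Step 23. [r4c9∈{9}] nothing but 9 survives at r4c9. So r4c9=9.
Step 24. [r6c3∈{6}] r6c3 has the single candidate 6 ⇒ r6c3=6.
Step 25. [r5c5∈{7}] r5c5 has the single candidate 7, so r5c5=7.
Step 26. [r8c5∈{4}] r8c5's peers cover all but 4. So r8c5=4.
Step 27. [r5c6∈{5}] only 5 remains possible at r5c6, so r5c6=5.
Step 28. [r7c8∈{5}] only 5 remains possible at r7c8, so r7c8=5.
Step 29. [r9c4∈{7}] r9c4 has the single candidate 7 ⇒ r9c4=7.
Step 30. [r3c9∈{5}] r3c9's peers cover all but 5, so r3c9=5.
Step 31. [r3c3∈{9}] r3c3 is down to just 9. So r3c3=9.
Step 32. [r6c5∈{9}] r6c5's peers cover all but 9 ⇒ r6c5=9.
Step 33. [r6c6∈{1}] nothing but 1 survives at r6c6 ⇒ r6c6=1.
Step 34. [r9c7∈{6}] r9c7 is down to just 6 ⇒ r9c7=6.
Step 35. [r3c4∈{3}] r3c4 is down to just 3. So r3c4=3.
Step 36. [r7c2∈{4}] r7c2 has the single candidate 4, so r7c2=4.
Step 37. [r9c2∈{8}] r9c2 has the single candidate 8, so r9c2=8.
Step 38. [r6c4∈{8}] r6c4 has the single candidate 8 ⇒ r6c4=8.
Step 39. [r8c8∈{1}] nothing but 1 survives at r8c8 ⇒ r8c8=1.

Answer: 7 5 3 1 2 4 9 6 8 / 4 6 2 5 8 9 7 3 1 / 8 1 9 3 6 7 4 2 5 / 1 2 8 4 3 6 5 7 9 / 3 9 4 2 7 5 1 8 6 / 5 7 6 8 9 1 3 4 2 / 9 4 7 6 1 2 8 5 3 / 6 3 5 9 4 8 2 1 7 / 2 8 1 7 5 3 6 9 4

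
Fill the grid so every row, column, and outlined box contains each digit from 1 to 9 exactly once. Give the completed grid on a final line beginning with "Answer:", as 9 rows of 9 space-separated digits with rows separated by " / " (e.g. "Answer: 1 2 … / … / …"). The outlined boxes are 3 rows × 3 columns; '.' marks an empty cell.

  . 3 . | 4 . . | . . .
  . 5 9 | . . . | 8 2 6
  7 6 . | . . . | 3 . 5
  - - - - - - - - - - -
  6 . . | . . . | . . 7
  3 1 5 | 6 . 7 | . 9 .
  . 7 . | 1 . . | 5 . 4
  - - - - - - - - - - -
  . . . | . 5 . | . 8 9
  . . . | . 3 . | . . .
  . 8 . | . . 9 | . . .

Step 1. [r1c9∈{1}] r1c9 has the single candidate 1. So r1c9=1.
Step 2. [r8c9∈{2}] only 2 remains possible at r8c9 ⇒ r8c9=2.
Step 3. [r7c3∈{1,2,3,4,6,7}] row 7 places 3 nowhere but r7c3. So r7c3=3.
Step 4. [r2c1∈{1,4}] 4 has one home in row 2: r2c1. So r2c1=4.
Step 5. [r3c3∈{1,2,8}] 1 has one home in box 1: r3c3, so r3c3=1.
Step 6. [r4c4∈{2,3,5,8,9}] 5 has one home in col 4: r4c4 ⇒ r4c4=5.
Step 7. [r5c5∈{2,4,8}] row 5 places 4 nowhere but r5c5. So r5c5=4.
Step 8. [r1c8∈{7}] r1c8 has the single candidate 7. So r1c8=7.
Step 9. [r3c4∈{2,8,9}] col 4 places 9 nowhere but r3c4 ⇒ r3c4=9.
Step 10. [r1c6∈{2,5,6,8}] across row 1, 5 lands solely at r1c6. So r1c6=5.
Step 11. [r1c5∈{2,6,8}] 6 has one home in row 1: r1c5 ⇒ r1c5=6.
Step 12. [r6c8∈{3,6}] r6c8 is the only open cell in row 6 admitting 6 ⇒ r6c8=6.
Step 13. [r6c6∈{2,3,8}] across row 6, 3 lands solely at r6c6, so r6c6=3.
Step 14. [r2c6∈{1}] r2c6 is down to just 1 ⇒ r2c6=1.
Step 15. [r9c5∈{1,2,7}] 1 has one home in col 5: r9c5. So r9c5=1.
Step 16. [r8c4∈{7,8}] r8c4 is the only open cell in col 4 admitting 8 ⇒ r8c4=8.
Step 17. [r4c8∈{1,3}] row 4 places 3 nowhere but r4c8. So r4c8=3.
Step 18. [r8c8∈{1,4,5}] 1 has one home in col 8: r8c8 ⇒ r8c8=1.
Step 19. [r8c1∈{5,9}] row 8 places 5 nowhere but r8c1, so r8c1=5.
Step 20. [r9c1∈{2}] nothing but 2 survives at r9c1, so r9c1=2.
Step 21. [r4c2∈{2,4,9}] col 2 places 2 nowhere but r4c2 ⇒ r4c2=2.
Step 22. [r7c2∈{4}] r7c2 is down to just 4 ⇒ r7c2=4.
Step 23. [r6c3∈{8}] r6c3 is down to just 8. So r6c3=8.
Step 24. [r9c4∈{7}] r9c4 has the single candidate 7. So r9c4=7.
Step 25. [r4c6∈{8}] r4c6's peers cover all but 8, so r4c6=8.
Step 26. [r8c3∈{6,7}] r8c3 is the only open cell in col 3 admitting 7, so r8c3=7.
Step 27. [r3c6∈{2}] r3c6's peers cover all but 2 ⇒ r3c6=2.
Step 28. [r7c6∈{6}] r7c6 is down to just 6 ⇒ r7c6=6.
Step 29. [r8c7∈{4,6}] r8c7 is the only open cell in row 8 admitting 6 ⇒ r8c7=6.
Step 30. [r3c8∈{4}] r3c8 is down to just 4 ⇒ r3c8=4.
Step 31. [r6c1∈{9}] r6c1 has the single candidate 9. So r6c1=9.
Step 32. [r9c8∈{5}] nothing but 5 survives at r9c8, so r9c8=5.
Step 33. [r6c5∈{2}] r6c5's peers cover all but 2 ⇒ r6c5=2.
Step 34. [r7c4∈{2}] r7c4 has the single candidate 2, so r7c4=2.
Step 35. [r9c9∈{3}] only 3 remains possible at r9c9 ⇒ r9c9=3.
Step 36. [r4c7∈{1}] r4c7's peers cover all but 1. So r4c7=1.
Step 37. [r7c1∈{1}] r7c1 is down to just 1 ⇒ r7c1=1.
Step 38. [r1c1∈{8}] r1c1 is down to just 8. So r1c1=8.
Step 39. [r3c5∈{8}] only 8 remains possible at r3c5 ⇒ r3c5=8.
Step 40. [r2c5∈{7}] r2c5 is down to just 7, so r2c5=7.
Step 41. [r9c7∈{4}] nothing but 4 survives at r9c7, so r9c7=4.
Step 42. [r1c7∈{9}] only 9 remains possible at r1c7 ⇒ r1c7=9.
Step 43. [r4c5∈{9}] r4c5 is down to just 9. So r4c5=9.
Step 44. [r8c6∈{4}] nothing but 4 survives at r8c6 ⇒ r8c6=4.
Step 45. [r4c3∈{4}] r4c3's peers cover all but 4. So r4c3=4.
Step 46. [r9c3∈{6}] nothing but 6 survives at r9c3 ⇒ r9c3=6.
Step 47. [r1c3∈{2}] r1c3's peers cover all but 2 ⇒ r1c3=2.
Step 48. [r7c7∈{7}] r7c7 is down to just 7. So r7c7=7.
Step 49. [r5c7∈{2}] r5c7's peers cover all but 2. So r5c7=2.
Step 50. [r8c2∈{9}] r8c2's peers cover all but 9 ⇒ r8c2=9.
Step 51. [r2c4∈{3}] only 3 remains possible at r2c4, so r2c4=3.
Step 52. [r5c9∈{8}] nothing but 8 survives at r5c9 ⇒ r5c9=8.

Answer: 8 3 2 4 6 5 9 7 1 / 4 5 9 3 7 1 8 2 6 / 7 6 1 9 8 2 3 4 5 / 6 2 4 5 9 8 1 3 7 / 3 1 5 6 4 7 2 9 8 / 9 7 8 1 2 3 5 6 4 / 1 4 3 2 5 6 7 8 9 / 5 9 7 8 3 4 6 1 2 / 2 8 6 7 1 9 4 5 3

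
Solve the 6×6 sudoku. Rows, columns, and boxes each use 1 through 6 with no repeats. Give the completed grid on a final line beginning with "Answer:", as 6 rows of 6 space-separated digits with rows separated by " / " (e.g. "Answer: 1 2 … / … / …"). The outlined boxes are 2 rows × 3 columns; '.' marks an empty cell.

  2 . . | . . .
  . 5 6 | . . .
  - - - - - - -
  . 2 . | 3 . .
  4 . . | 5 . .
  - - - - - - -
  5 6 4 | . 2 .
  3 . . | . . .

Step 1. [r5c4∈{1}] r5c4's peers cover all but 1 ⇒ r5c4=1.
Step 2. [r1c2∈{1,3,4}] in col 2, 4 fits only at r1c2. So r1c2=4.
Step 3. [r2c1∈{1}] only 1 remains possible at r2c1, so r2c1=1.
Step 4. [r1c4∈{6}] r1c4 is down to just 6, so r1c4=6.
Step 5. [r6c4∈{4}] only 4 remains possible at r6c4 ⇒ r6c4=4.
Step 6. [r4c6∈{1,2,6}] across row 4, 2 lands solely at r4c6 ⇒ r4c6=2.
Step 7. [r4c5∈{1,6}] in row 4, 6 fits only at r4c5. So r4c5=6.
Step 8. [r1c3∈{3}] only 3 remains possible at r1c3 ⇒ r1c3=3.
Step 9. [r4c3∈{1}] r4c3 has the single candidate 1. So r4c3=1.
Step 10. [r2c5∈{3,4}] 3 has one home in col 5: r2c5. So r2c5=3.
Step 11. [r6c5∈{5}] r6c5 is down to just 5, so r6c5=5.
Step 12. [r3c5∈{1,4}] in col 5, 4 fits only at r3c5, so r3c5=4.
Step 13. [r1c6∈{1,5}] across row 1, 5 lands solely at r1c6, so r1c6=5.
Step 14. [r4c2∈{3}] nothing but 3 survives at r4c2 ⇒ r4c2=3.
Step 15. [r3c1∈{6}] r3c1 is down to just 6 ⇒ r3c1=6.
Step 16. [r1c5∈{1}] only 1 remains possible at r1c5 ⇒ r1c5=1.
Step 17. [r6c6∈{6}] r6c6 is down to just 6, so r6c6=6.
Step 18. [r6c2∈{1}] r6c2's peers cover all but 1 ⇒ r6c2=1.
Step 19. [r6c3∈{2}] only 2 remains possible at r6c3, so r6c3=2.
Step 20. [r3c3∈{5}] only 5 remains possible at r3c3. So r3c3=5.
Step 21. [r3c6∈{1}] nothing but 1 survives at r3c6 ⇒ r3c6=1.
Step 22. [r2c6∈{4}] r2c6 has the single candidate 4 ⇒ r2c6=4.
Step 23. [r2c4∈{2}] nothing but 2 survives at r2c4. So r2c4=2.
Step 24. [r5c6∈{3}] only 3 remains possible at r5c6 ⇒ r5c6=3.

Answer: 2 4 3 6 1 5 / 1 5 6 2 3 4 / 6 2 5 3 4 1 / 4 3 1 5 6 2 / 5 6 4 1 2 3 / 3 1 2 4 5 6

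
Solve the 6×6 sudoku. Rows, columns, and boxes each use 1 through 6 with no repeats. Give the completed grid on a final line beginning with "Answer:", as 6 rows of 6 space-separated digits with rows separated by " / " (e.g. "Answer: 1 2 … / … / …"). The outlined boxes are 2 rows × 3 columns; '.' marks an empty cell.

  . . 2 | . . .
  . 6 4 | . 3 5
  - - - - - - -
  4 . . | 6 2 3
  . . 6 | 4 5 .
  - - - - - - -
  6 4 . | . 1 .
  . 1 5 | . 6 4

Step 1. [r1c4∈{1}] r1c4's peers cover all but 1 ⇒ r1c4=1.
Step 2. [r6c1∈{2,3}] r6c1 is the only open cell in box 5 admitting 2. So r6c1=2.
Step 3. [r1c1∈{3,5}] 5 has one home in col 1: r1c1. So r1c1=5.
Step 4. [r4c1∈{1,3}] across col 1, 3 lands solely at r4c1 ⇒ r4c1=3.
Step 5. [r5c4∈{2,3,5}] row 5 places 5 nowhere but r5c4 ⇒ r5c4=5.
Step 6. [r1c6∈{6}] r1c6's peers cover all but 6 ⇒ r1c6=6.
Step 7. [r3c2∈{5}] nothing but 5 survives at r3c2, so r3c2=5.
Step 8. [r4c6∈{1}] r4c6 is down to just 1. So r4c6=1.
Step 9. [r1c5∈{4}] r1c5's peers cover all but 4. So r1c5=4.
Step 10. [r2c1∈{1}] r2c1's peers cover all but 1 ⇒ r2c1=1.
Step 11. [r3c3∈{1}] r3c3's peers cover all but 1, so r3c3=1.
Step 12. [r2c4∈{2}] r2c4's peers cover all but 2, so r2c4=2.
Step 13. [r6c4∈{3}] r6c4 has the single candidate 3 ⇒ r6c4=3.
Step 14. [r5c6∈{2}] nothing but 2 survives at r5c6 ⇒ r5c6=2.
Step 15. [r1c2∈{3}] nothing but 3 survives at r1c2, so r1c2=3.
Step 16. [r5c3∈{3}] nothing but 3 survives at r5c3, so r5c3=3.
Step 17. [r4c2∈{2}] r4c2's peers cover all but 2, so r4c2=2.

Answer: 5 3 2 1 4 6 / 1 6 4 2 3 5 / 4 5 1 6 2 3 / 3 2 6 4 5 1 / 6 4 3 5 1 2 / 2 1 5 3 6 4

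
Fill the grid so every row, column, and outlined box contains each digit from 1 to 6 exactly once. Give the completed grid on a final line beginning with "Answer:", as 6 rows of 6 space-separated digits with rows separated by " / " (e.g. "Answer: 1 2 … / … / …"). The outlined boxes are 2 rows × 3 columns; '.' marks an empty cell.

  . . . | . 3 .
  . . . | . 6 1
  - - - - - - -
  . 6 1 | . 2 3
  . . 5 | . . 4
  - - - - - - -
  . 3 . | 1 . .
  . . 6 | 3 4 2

Step 1. [r1c6∈{5}] r1c6 is down to just 5 ⇒ r1c6=5.
Step 2. [r1c1∈{1,2,4,6}] row 1 places 6 nowhere but r1c1, so r1c1=6.
Step 3. [r2c3∈{2,3,4}] col 3 places 3 nowhere but r2c3, so r2c3=3.
Step 4. [r4c2∈{2}] r4c2's peers cover all but 2 ⇒ r4c2=2.
Step 5. [r3c1∈{4}] r3c1 has the single candidate 4 ⇒ r3c1=4.
Step 6. [r1c2∈{1,4}] row 1 places 1 nowhere but r1c2. So r1c2=1.
Step 7. [r2c2∈{4,5}] in col 2, 4 fits only at r2c2. So r2c2=4.
Step 8. [r1c3∈{2}] r1c3's peers cover all but 2 ⇒ r1c3=2.
Step 9. [r2c1∈{5}] r2c1 is down to just 5 ⇒ r2c1=5.
Step 10. [r4c4∈{6}] r4c4 has the single candidate 6, so r4c4=6.
Step 11. [r2c4∈{2}] nothing but 2 survives at r2c4. So r2c4=2.
Step 12. [r5c6∈{6}] r5c6 is down to just 6, so r5c6=6.
Step 13. [r5c3∈{4}] r5c3 has the single candidate 4, so r5c3=4.
Step 14. [r4c1∈{3}] only 3 remains possible at r4c1. So r4c1=3.
Step 15. [r6c2∈{5}] only 5 remains possible at r6c2. So r6c2=5.
Step 16. [r1c4∈{4}] r1c4 is down to just 4 ⇒ r1c4=4.
Step 17. [r5c1∈{2}] only 2 remains possible at r5c1, so r5c1=2.
Step 18. [r3c4∈{5}] r3c4's peers cover all but 5 ⇒ r3c4=5.
Step 19. [r5c5∈{5}] r5c5's peers cover all but 5, so r5c5=5.
Step 20. [r6c1∈{1}] r6c1 has the single candidate 1. So r6c1=1.
Step 21. [r4c5∈{1}] nothing but 1 survives at r4c5 ⇒ r4c5=1.

Answer: 6 1 2 4 3 5 / 5 4 3 2 6 1 / 4 6 1 5 2 3 / 3 2 5 6 1 4 / 2 3 4 1 5 6 / 1 5 6 3 4 2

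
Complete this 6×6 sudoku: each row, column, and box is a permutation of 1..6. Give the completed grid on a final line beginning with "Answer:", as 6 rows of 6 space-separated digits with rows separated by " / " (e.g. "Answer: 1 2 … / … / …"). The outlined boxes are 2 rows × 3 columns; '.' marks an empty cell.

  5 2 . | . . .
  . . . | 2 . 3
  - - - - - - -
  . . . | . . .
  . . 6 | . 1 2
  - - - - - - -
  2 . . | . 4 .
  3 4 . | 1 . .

Step 1. [r3c5∈{3,5,6}] col 5 places 3 nowhere but r3c5 ⇒ r3c5=3.
Step 2. [r6c3∈{5}] nothing but 5 survives at r6c3 ⇒ r6c3=5.
Step 3. [r6c6∈{6}] r6c6's peers cover all but 6, so r6c6=6.
Step 4. [r5c3∈{1}] r5c3 has the single candidate 1, so r5c3=1.
Step 5. [r2c1∈{1,4,6}] col 1 places 6 nowhere but r2c1, so r2c1=6.
Step 6. [r4c1∈{4}] only 4 remains possible at r4c1 ⇒ r4c1=4.
Step 7. [r4c4∈{5}] r4c4's peers cover all but 5, so r4c4=5.
Step 8. [r3c4∈{4,6}] across row 3, 6 lands solely at r3c4, so r3c4=6.
Step 9. [r1c4∈{4}] nothing but 4 survives at r1c4 ⇒ r1c4=4.
Step 10. [r3c1∈{1}] r3c1 has the single candidate 1 ⇒ r3c1=1.
Step 11. [r2c5∈{5}] r2c5 has the single candidate 5. So r2c5=5.
Step 12. [r3c2∈{5}] only 5 remains possible at r3c2 ⇒ r3c2=5.
Step 13. [r5c4∈{3}] nothing but 3 survives at r5c4. So r5c4=3.
Step 14. [r2c3∈{4}] nothing but 4 survives at r2c3, so r2c3=4.
Step 15. [r4c2∈{3}] only 3 remains possible at r4c2, so r4c2=3.
Step 16. [r3c6∈{4}] r3c6's peers cover all but 4 ⇒ r3c6=4.
Step 17. [r1c6∈{1}] r1c6 is down to just 1 ⇒ r1c6=1.
Step 18. [r5c2∈{6}] nothing but 6 survives at r5c2. So r5c2=6.
Step 19. [r6c5∈{2}] only 2 remains possible at r6c5. So r6c5=2.
Step 20. [r2c2∈{1}] nothing but 1 survives at r2c2 ⇒ r2c2=1.
Step 21. [r5c6∈{5}] r5c6's peers cover all but 5. So r5c6=5.
Step 22. [r1c5∈{6}] only 6 remains possible at r1c5. So r1c5=6.
Step 23. [r3c3∈{2}] r3c3 is down to just 2, so r3c3=2.
Step 24. [r1c3∈{3}] only 3 remains possible at r1c3. So r1c3=3.

Answer: 5 2 3 4 6 1 / 6 1 4 2 5 3 / 1 5 2 6 3 4 / 4 3 6 5 1 2 / 2 6 1 3 4 5 / 3 4 5 1 2 6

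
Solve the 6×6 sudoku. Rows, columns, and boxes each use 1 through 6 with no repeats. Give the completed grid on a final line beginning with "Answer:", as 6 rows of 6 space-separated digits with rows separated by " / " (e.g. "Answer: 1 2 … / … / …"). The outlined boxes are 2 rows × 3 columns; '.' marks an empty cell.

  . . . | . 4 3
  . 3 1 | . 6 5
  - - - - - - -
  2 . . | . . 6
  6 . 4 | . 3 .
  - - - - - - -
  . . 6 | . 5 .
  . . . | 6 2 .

Step 1. [r1c4∈{1,2}] 1 has one home in row 1: r1c4, so r1c4=1.
Step 2. [r1c1∈{5}] only 5 remains possible at r1c1 ⇒ r1c1=5.
Step 3. [r5c2∈{1,2,4}] r5c2 is the only open cell in row 5 admitting 2. So r5c2=2.
Step 4. [r6c2∈{1,4,5}] across col 2, 4 lands solely at r6c2, so r6c2=4.
Step 5. [r6c6∈{1}] r6c6's peers cover all but 1, so r6c6=1.
Step 6. [r6c3∈{3,5}] in row 6, 5 fits only at r6c3. So r6c3=5.
Step 7. [r4c2∈{1,5}] 1 has one home in row 4: r4c2 ⇒ r4c2=1.
Step 8. [r3c4∈{4,5}] r3c4 is the only open cell in row 3 admitting 4, so r3c4=4.
Step 9. [r5c4∈{3}] r5c4 has the single candidate 3 ⇒ r5c4=3.
Step 10. [r4c4∈{2,5}] r4c4 is the only open cell in row 4 admitting 5. So r4c4=5.
Step 11. [r3c2∈{5}] only 5 remains possible at r3c2 ⇒ r3c2=5.
Step 12. [r4c6∈{2}] r4c6's peers cover all but 2, so r4c6=2.
Step 13. [r3c5∈{1}] r3c5's peers cover all but 1. So r3c5=1.
Step 14. [r3c3∈{3}] only 3 remains possible at r3c3 ⇒ r3c3=3.
Step 15. [r1c2∈{6}] r1c2 has the single candidate 6. So r1c2=6.
Step 16. [r5c6∈{4}] r5c6 is down to just 4, so r5c6=4.
Step 17. [r5c1∈{1}] r5c1's peers cover all but 1 ⇒ r5c1=1.
Step 18. [r6c1∈{3}] r6c1 has the single candidate 3 ⇒ r6c1=3.
Step 19. [r2c1∈{4}] r2c1's peers cover all but 4. So r2c1=4.
Step 20. [r1c3∈{2}] r1c3's peers cover all but 2 ⇒ r1c3=2.
Step 21. [r2c4∈{2}] r2c4 is down to just 2, so r2c4=2.

Answer: 5 6 2 1 4 3 / 4 3 1 2 6 5 / 2 5 3 4 1 6 / 6 1 4 5 3 2 / 1 2 6 3 5 4 / 3 4 5 6 2 1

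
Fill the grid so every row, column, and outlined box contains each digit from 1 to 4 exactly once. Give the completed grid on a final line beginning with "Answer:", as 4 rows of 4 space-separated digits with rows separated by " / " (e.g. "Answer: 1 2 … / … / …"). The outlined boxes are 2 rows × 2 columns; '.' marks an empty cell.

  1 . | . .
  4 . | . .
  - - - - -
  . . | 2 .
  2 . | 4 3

Step 1. [r3c4∈{1}] only 1 remains possible at r3c4 ⇒ r3c4=1.
Step 2. [r2c4∈{2}] r2c4 is down to just 2 ⇒ r2c4=2.
Step 3. [r2c2∈{3}] nothing but 3 survives at r2c2 ⇒ r2c2=3.
Step 4. [r1c4∈{4}] nothing but 4 survives at r1c4. So r1c4=4.
Step 5. [r1c3∈{3}] only 3 remains possible at r1c3 ⇒ r1c3=3.
Step 6. [r3c2∈{4}] r3c2 is down to just 4 ⇒ r3c2=4.
Step 7. [r2c3∈{1}] nothing but 1 survives at r2c3. So r2c3=1.
Step 8. [r4c2∈{1}] r4c2 has the single candidate 1, so r4c2=1.
Step 9. [r1c2∈{2}] only 2 remains possible at r1c2. So r1c2=2.
Step 10. [r3c1∈{3}] r3c1 has the single candidate 3 ⇒ r3c1=3.

Answer: 1 2 3 4 / 4 3 1 2 / 3 4 2 1 / 2 1 4 3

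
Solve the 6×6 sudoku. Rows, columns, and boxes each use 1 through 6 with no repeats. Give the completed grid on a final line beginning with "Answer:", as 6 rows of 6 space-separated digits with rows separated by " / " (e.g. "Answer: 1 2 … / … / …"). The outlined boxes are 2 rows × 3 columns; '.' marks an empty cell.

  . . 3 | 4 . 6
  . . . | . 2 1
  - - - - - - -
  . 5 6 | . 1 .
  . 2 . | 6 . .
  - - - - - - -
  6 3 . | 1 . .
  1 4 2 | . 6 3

Step 1. [r1c5∈{5}] r1c5 is down to just 5. So r1c5=5.
Step 2. [r5c6∈{2,4,5}] row 5 places 2 nowhere but r5c6 ⇒ r5c6=2.
Step 3. [r3c6∈{4}] r3c6 is down to just 4, so r3c6=4.
Step 4. [r4c5∈{3}] r4c5 has the single candidate 3 ⇒ r4c5=3.
Step 5. [r4c1∈{4}] only 4 remains possible at r4c1 ⇒ r4c1=4.
Step 6. [r2c1∈{5}] nothing but 5 survives at r2c1, so r2c1=5.
Step 7. [r2c2∈{6}] r2c2 has the single candidate 6. So r2c2=6.
Step 8. [r4c3∈{1}] only 1 remains possible at r4c3 ⇒ r4c3=1.
Step 9. [r6c4∈{5}] r6c4 is down to just 5, so r6c4=5.
Step 10. [r4c6∈{5}] r4c6 is down to just 5. So r4c6=5.
Step 11. [r1c2∈{1}] nothing but 1 survives at r1c2, so r1c2=1.
Step 12. [r2c3∈{4}] r2c3's peers cover all but 4, so r2c3=4.
Step 13. [r5c5∈{4}] only 4 remains possible at r5c5 ⇒ r5c5=4.
Step 14. [r3c4∈{2}] only 2 remains possible at r3c4, so r3c4=2.
Step 15. [r5c3∈{5}] only 5 remains possible at r5c3 ⇒ r5c3=5.
Step 16. [r1c1∈{2}] nothing but 2 survives at r1c1, so r1c1=2.
Step 17. [r2c4∈{3}] r2c4's peers cover all but 3. So r2c4=3.
Step 18. [r3c1∈{3}] nothing but 3 survives at r3c1 ⇒ r3c1=3.

Answer: 2 1 3 4 5 6 / 5 6 4 3 2 1 / 3 5 6 2 1 4 / 4 2 1 6 3 5 / 6 3 5 1 4 2 / 1 4 2 5 6 3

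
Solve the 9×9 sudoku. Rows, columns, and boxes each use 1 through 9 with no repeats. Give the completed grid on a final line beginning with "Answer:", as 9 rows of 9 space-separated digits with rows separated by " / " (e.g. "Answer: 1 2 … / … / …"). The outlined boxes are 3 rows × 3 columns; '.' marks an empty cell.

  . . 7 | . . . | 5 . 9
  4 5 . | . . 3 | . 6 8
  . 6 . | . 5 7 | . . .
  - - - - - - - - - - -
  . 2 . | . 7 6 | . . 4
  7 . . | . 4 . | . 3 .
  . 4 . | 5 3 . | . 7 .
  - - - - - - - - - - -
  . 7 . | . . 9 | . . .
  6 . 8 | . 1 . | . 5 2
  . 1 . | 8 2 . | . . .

Step 1. [r3c1∈{1,2,3,8,9}] 8 has one home in row 3: r3c1. So r3c1=8.
Step 2. [r8c6∈{4}] only 4 remains possible at r8c6. So r8c6=4.
Step 3. [r9c9∈{3,6,7}] across col 9, 7 lands solely at r9c9 ⇒ r9c9=7.
Step 4. [r9c7∈{3,4,6,9}] row 9 places 6 nowhere but r9c7, so r9c7=6.
Step 5. [r5c2∈{8,9}] across col 2, 8 lands solely at r5c2 ⇒ r5c2=8.
Step 6. [r6c6∈{1,2,8}] 8 has one home in box 5: r6c6, so r6c6=8.
Step 7. [r6c7∈{1,2,9}] row 6 places 2 nowhere but r6c7. So r6c7=2.
Step 8. [r8c2∈{3,9}] in col 2, 9 fits only at r8c2. So r8c2=9.
Step 9. [r8c7∈{3}] r8c7 has the single candidate 3 ⇒ r8c7=3.
Step 10. [r7c9∈{1}] r7c9's peers cover all but 1 ⇒ r7c9=1.
Step 11. [r2c5∈{9}] only 9 remains possible at r2c5 ⇒ r2c5=9.
Step 12. [r3c3∈{1,2,3,9}] in row 3, 9 fits only at r3c3 ⇒ r3c3=9.
Step 13. [r7c4∈{3,6}] across col 4, 3 lands solely at r7c4, so r7c4=3.
Step 14. [r1c4∈{1,2,4,6}] col 4 places 6 nowhere but r1c4, so r1c4=6.
Step 15. [r1c8∈{1,2,4}] row 1 places 4 nowhere but r1c8. So r1c8=4.
Step 16. [r3c7∈{1}] r3c7's peers cover all but 1, so r3c7=1.
Step 17. [r4c8∈{1,8,9}] col 8 places 1 nowhere but r4c8 ⇒ r4c8=1.
Step 18. [r9c3∈{3,4,5}] in row 9, 4 fits only at r9c3, so r9c3=4.
Step 19. [r4c4∈{9}] r4c4 has the single candidate 9, so r4c4=9.
Step 20. [r9c1∈{3,5}] 3 has one home in row 9: r9c1 ⇒ r9c1=3.
Step 21. [r4c1∈{5}] only 5 remains possible at r4c1 ⇒ r4c1=5.
Step 22. [r7c1∈{2}] r7c1 has the single candidate 2 ⇒ r7c1=2.
Step 23. [r1c6∈{1,2}] 2 has one home in row 1: r1c6, so r1c6=2.
Step 24. [r6c9∈{6}] only 6 remains possible at r6c9 ⇒ r6c9=6.
Step 25. [r6c3∈{1}] nothing but 1 survives at r6c3, so r6c3=1.
Step 26. [r7c7∈{4,8}] across row 7, 4 lands solely at r7c7. So r7c7=4.
Step 27. [r2c4∈{1}] r2c4's peers cover all but 1, so r2c4=1.
Step 28. [r3c8∈{2}] nothing but 2 survives at r3c8, so r3c8=2.
Step 29. [r3c9∈{3}] nothing but 3 survives at r3c9. So r3c9=3.
Step 30. [r1c5∈{8}] only 8 remains possible at r1c5. So r1c5=8.
Step 31. [r7c5∈{6}] r7c5 has the single candidate 6, so r7c5=6.
Step 32. [r5c9∈{5}] nothing but 5 survives at r5c9, so r5c9=5.
Step 33. [r7c8∈{8}] only 8 remains possible at r7c8, so r7c8=8.
Step 34. [r4c7∈{8}] r4c7's peers cover all but 8, so r4c7=8.
Step 35. [r3c4∈{4}] r3c4 has the single candidate 4, so r3c4=4.
Step 36. [r9c6∈{5}] r9c6's peers cover all but 5. So r9c6=5.
Step 37. [r5c3∈{6}] r5c3 is down to just 6 ⇒ r5c3=6.
Step 38. [r9c8∈{9}] nothing but 9 survives at r9c8, so r9c8=9.
Step 39. [r5c7∈{9}] nothing but 9 survives at r5c7, so r5c7=9.
Step 40. [r2c7∈{7}] r2c7 is down to just 7, so r2c7=7.
Step 41. [r5c4∈{2}] nothing but 2 survives at r5c4. So r5c4=2.
Step 42. [r6c1∈{9}] r6c1 has the single candidate 9 ⇒ r6c1=9.
Step 43. [r7c3∈{5}] r7c3 is down to just 5. So r7c3=5.
Step 44. [r2c3∈{2}] r2c3 has the single candidate 2 ⇒ r2c3=2.
Step 45. [r4c3∈{3}] r4c3 is down to just 3. So r4c3=3.
Step 46. [r5c6∈{1}] r5c6 is down to just 1 ⇒ r5c6=1.
Step 47. [r1c1∈{1}] r1c1's peers cover all but 1 ⇒ r1c1=1.
Step 48. [r8c4∈{7}] r8c4's peers cover all but 7 ⇒ r8c4=7.
Step 49. [r1c2∈{3}] nothing but 3 survives at r1c2. So r1c2=3.

Answer: 1 3 7 6 8 2 5 4 9 / 4 5 2 1 9 3 7 6 8 / 8 6 9 4 5 7 1 2 3 / 5 2 3 9 7 6 8 1 4 / 7 8 6 2 4 1 9 3 5 / 9 4 1 5 3 8 2 7 6 / 2 7 5 3 6 9 4 8 1 / 6 9 8 7 1 4 3 5 2 / 3 1 4 8 2 5 6 9 7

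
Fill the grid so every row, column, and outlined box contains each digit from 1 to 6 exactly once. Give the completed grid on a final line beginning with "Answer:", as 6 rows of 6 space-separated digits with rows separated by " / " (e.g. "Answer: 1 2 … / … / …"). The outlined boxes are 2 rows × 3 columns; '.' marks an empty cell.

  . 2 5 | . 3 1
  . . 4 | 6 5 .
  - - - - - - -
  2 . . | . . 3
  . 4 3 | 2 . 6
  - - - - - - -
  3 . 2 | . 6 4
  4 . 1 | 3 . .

Step 1. [r3c4∈{1,4,5}] box 4 places 5 nowhere but r3c4, so r3c4=5.
Step 2. [r6c6∈{2,5}] 5 has one home in col 6: r6c6 ⇒ r6c6=5.
Step 3. [r2c1∈{1}] r2c1 has the single candidate 1. So r2c1=1.
Step 4. [r3c2∈{1,6}] r3c2 is the only open cell in col 2 admitting 1. So r3c2=1.
Step 5. [r4c1∈{5}] r4c1 has the single candidate 5, so r4c1=5.
Step 6. [r5c2∈{5}] r5c2 is down to just 5 ⇒ r5c2=5.
Step 7. [r5c4∈{1}] r5c4 is down to just 1, so r5c4=1.
Step 8. [r4c5∈{1}] r4c5 has the single candidate 1, so r4c5=1.
Step 9. [r6c2∈{6}] r6c2 has the single candidate 6 ⇒ r6c2=6.
Step 10. [r6c5∈{2}] r6c5's peers cover all but 2. So r6c5=2.
Step 11. [r3c5∈{4}] r3c5's peers cover all but 4, so r3c5=4.
Step 12. [r2c2∈{3}] r2c2's peers cover all but 3. So r2c2=3.
Step 13. [r1c4∈{4}] only 4 remains possible at r1c4 ⇒ r1c4=4.
Step 14. [r1c1∈{6}] r1c1's peers cover all but 6, so r1c1=6.
Step 15. [r2c6∈{2}] nothing but 2 survives at r2c6 ⇒ r2c6=2.
Step 16. [r3c3∈{6}] nothing but 6 survives at r3c3 ⇒ r3c3=6.

Answer: 6 2 5 4 3 1 / 1 3 4 6 5 2 / 2 1 6 5 4 3 / 5 4 3 2 1 6 / 3 5 2 1 6 4 / 4 6 1 3 2 5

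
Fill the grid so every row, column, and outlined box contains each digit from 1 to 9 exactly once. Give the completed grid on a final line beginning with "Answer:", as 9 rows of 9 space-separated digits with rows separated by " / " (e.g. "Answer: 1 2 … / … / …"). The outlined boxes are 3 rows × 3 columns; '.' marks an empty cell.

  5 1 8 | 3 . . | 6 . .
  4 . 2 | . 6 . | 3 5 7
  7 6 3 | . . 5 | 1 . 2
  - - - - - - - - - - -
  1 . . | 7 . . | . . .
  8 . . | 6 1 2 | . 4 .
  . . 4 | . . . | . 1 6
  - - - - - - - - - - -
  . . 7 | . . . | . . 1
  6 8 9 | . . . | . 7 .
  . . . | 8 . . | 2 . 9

Step 1. [r6c1∈{2,3,9}] col 1 places 9 nowhere but r6c1 ⇒ r6c1=9.
Step 2. [r5c3∈{5}] r5c3's peers cover all but 5, so r5c3=5.
Step 3. [r4c9∈{3,5,8}] in col 9, 8 fits only at r4c9, so r4c9=8.
Step 4. [r9c1∈{3}] nothing but 3 survives at r9c1. So r9c1=3.
Step 5. [r8c9∈{3,4,5}] in col 9, 5 fits only at r8c9. So r8c9=5.
Step 6. [r1c5∈{2,4,7,9}] in row 1, 2 fits only at r1c5, so r1c5=2.
Step 7. [r7c8∈{3,6,8}] across box 9, 3 lands solely at r7c8 ⇒ r7c8=3.
Step 8. [r6c4∈{5}] nothing but 5 survives at r6c4 ⇒ r6c4=5.
Step 9. [r2c6∈{1,8,9}] in row 2, 8 fits only at r2c6 ⇒ r2c6=8.
Step 10. [r6c6∈{3}] r6c6's peers cover all but 3. So r6c6=3.
Step 11. [r8c7∈{4}] nothing but 4 survives at r8c7 ⇒ r8c7=4.
Step 12. [r1c8∈{9}] r1c8's peers cover all but 9, so r1c8=9.
Step 13. [r9c5∈{4,5,7}] 7 has one home in col 5: r9c5. So r9c5=7.
Step 14. [r7c5∈{4,5,9}] in col 5, 5 fits only at r7c5, so r7c5=5.
Step 15. [r6c2∈{2,7}] 2 has one home in row 6: r6c2, so r6c2=2.
Step 16. [r7c2∈{4}] r7c2 has the single candidate 4. So r7c2=4.
Step 17. [r9c6∈{1,4,6}] r9c6 is the only open cell in row 9 admitting 4. So r9c6=4.
Step 18. [r4c6∈{9}] nothing but 9 survives at r4c6. So r4c6=9.
Step 19. [r3c5∈{4,9}] r3c5 is the only open cell in col 5 admitting 9, so r3c5=9.
Step 20. [r5c2∈{3,7}] across col 2, 7 lands solely at r5c2. So r5c2=7.
Step 21. [r8c4∈{1,2}] row 8 places 2 nowhere but r8c4 ⇒ r8c4=2.
Step 22. [r6c7∈{7}] r6c7 is down to just 7, so r6c7=7.
Step 23. [r4c5∈{4}] r4c5 is down to just 4 ⇒ r4c5=4.
Step 24. [r5c9∈{3}] only 3 remains possible at r5c9 ⇒ r5c9=3.
Step 25. [r1c9∈{4}] only 4 remains possible at r1c9, so r1c9=4.
Step 26. [r2c2∈{9}] r2c2's peers cover all but 9, so r2c2=9.
Step 27. [r4c7∈{5}] r4c7 is down to just 5, so r4c7=5.
Step 28. [r9c2∈{5}] nothing but 5 survives at r9c2. So r9c2=5.
Step 29. [r7c6∈{6}] r7c6's peers cover all but 6 ⇒ r7c6=6.
Step 30. [r3c4∈{4}] nothing but 4 survives at r3c4 ⇒ r3c4=4.
Step 31. [r1c6∈{7}] only 7 remains possible at r1c6. So r1c6=7.
Step 32. [r7c4∈{9}] r7c4 is down to just 9, so r7c4=9.
Step 33. [r2c4∈{1}] r2c4 is down to just 1. So r2c4=1.
Step 34. [r4c8∈{2}] only 2 remains possible at r4c8 ⇒ r4c8=2.
Step 35. [r8c5∈{3}] r8c5's peers cover all but 3, so r8c5=3.
Step 36. [r7c7∈{8}] only 8 remains possible at r7c7. So r7c7=8.
Step 37. [r7c1∈{2}] r7c1 has the single candidate 2 ⇒ r7c1=2.
Step 38. [r3c8∈{8}] only 8 remains possible at r3c8, so r3c8=8.
Step 39. [r9c8∈{6}] r9c8's peers cover all but 6 ⇒ r9c8=6.
Step 40. [r6c5∈{8}] only 8 remains possible at r6c5, so r6c5=8.
Step 41. [r4c3∈{6}] r4c3 is down to just 6, so r4c3=6.
Step 42. [r4c2∈{3}] r4c2's peers cover all but 3. So r4c2=3.
Step 43. [r8c6∈{1}] r8c6 has the single candidate 1, so r8c6=1.
Step 44. [r9c3∈{1}] only 1 remains possible at r9c3, so r9c3=1.
Step 45. [r5c7∈{9}] only 9 remains possible at r5c7, so r5c7=9.

Answer: 5 1 8 3 2 7 6 9 4 / 4 9 2 1 6 8 3 5 7 / 7 6 3 4 9 5 1 8 2 / 1 3 6 7 4 9 5 2 8 / 8 7 5 6 1 2 9 4 3 / 9 2 4 5 8 3 7 1 6 / 2 4 7 9 5 6 8 3 1 / 6 8 9 2 3 1 4 7 5 / 3 5 1 8 7 4 2 6 9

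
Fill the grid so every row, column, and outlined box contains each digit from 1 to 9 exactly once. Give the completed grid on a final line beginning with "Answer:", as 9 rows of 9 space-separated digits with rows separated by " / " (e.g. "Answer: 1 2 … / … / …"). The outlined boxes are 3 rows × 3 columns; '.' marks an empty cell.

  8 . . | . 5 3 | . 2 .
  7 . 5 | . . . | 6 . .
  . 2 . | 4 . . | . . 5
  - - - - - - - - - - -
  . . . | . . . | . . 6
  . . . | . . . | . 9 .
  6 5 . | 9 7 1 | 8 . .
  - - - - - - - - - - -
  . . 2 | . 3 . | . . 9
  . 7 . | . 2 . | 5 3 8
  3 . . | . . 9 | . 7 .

Step 1. [r6c8∈{4}] r6c8 is down to just 4. So r6c8=4.
Step 2. [r9c4∈{1,5,6,8}] row 9 places 5 nowhere but r9c4, so r9c4=5.
Step 3. [r6c3∈{3}] r6c3 is down to just 3, so r6c3=3.
Step 4. [r3c7∈{1,3,7,9}] across row 3, 3 lands solely at r3c7 ⇒ r3c7=3.
Step 5. [r1c7∈{1,4,7,9}] col 7 places 9 nowhere but r1c7, so r1c7=9.
Step 6. [r5c6∈{2,4,5,6,8}] 5 has one home in row 5: r5c6. So r5c6=5.
Step 7. [r3c6∈{6,7,8}] 7 has one home in row 3: r3c6, so r3c6=7.
Step 8. [r5c9∈{1,2,3,7}] in col 9, 3 fits only at r5c9. So r5c9=3.
Step 9. [r7c8∈{1,6}] col 8 places 6 nowhere but r7c8, so r7c8=6.
Step 10. [r8c6∈{4,6}] col 6 places 6 nowhere but r8c6. So r8c6=6.
Step 11. [r8c4∈{1}] r8c4 is down to just 1. So r8c4=1.
Step 12. [r1c4∈{6}] r1c4 is down to just 6, so r1c4=6.
Step 13. [r9c2∈{1,4,6,8}] 6 has one home in col 2: r9c2 ⇒ r9c2=6.
Step 14. [r6c9∈{2}] nothing but 2 survives at r6c9, so r6c9=2.
Step 15. [r2c2∈{1,3,4,9}] across row 2, 3 lands solely at r2c2. So r2c2=3.
Step 16. [r4c2∈{1,4,8,9}] 9 has one home in col 2: r4c2 ⇒ r4c2=9.
Step 17. [r2c9∈{1,4}] r2c9 is the only open cell in row 2 admitting 4 ⇒ r2c9=4.
Step 18. [r9c9∈{1}] nothing but 1 survives at r9c9 ⇒ r9c9=1.
Step 19. [r7c7∈{4}] r7c7's peers cover all but 4, so r7c7=4.
Step 20. [r4c6∈{2,4,8}] r4c6 is the only open cell in col 6 admitting 4. So r4c6=4.
Step 21. [r4c5∈{8}] only 8 remains possible at r4c5 ⇒ r4c5=8.
Step 22. [r5c4∈{2}] r5c4 is down to just 2 ⇒ r5c4=2.
Step 23. [r7c6∈{8}] nothing but 8 survives at r7c6, so r7c6=8.
Step 24. [r5c2∈{1,4,8}] col 2 places 8 nowhere but r5c2 ⇒ r5c2=8.
Step 25. [r1c2∈{1,4}] 4 has one home in col 2: r1c2, so r1c2=4.
Step 26. [r1c3∈{1}] only 1 remains possible at r1c3. So r1c3=1.
Step 27. [r3c1∈{9}] only 9 remains possible at r3c1 ⇒ r3c1=9.
Step 28. [r8c1∈{4}] r8c1 is down to just 4. So r8c1=4.
Step 29. [r5c1∈{1}] only 1 remains possible at r5c1 ⇒ r5c1=1.
Step 30. [r3c8∈{1,8}] row 3 places 8 nowhere but r3c8 ⇒ r3c8=8.
Step 31. [r4c3∈{7}] r4c3's peers cover all but 7. So r4c3=7.
Step 32. [r2c8∈{1}] r2c8 is down to just 1 ⇒ r2c8=1.
Step 33. [r9c5∈{4}] r9c5 has the single candidate 4. So r9c5=4.
Step 34. [r5c5∈{6}] r5c5 is down to just 6. So r5c5=6.
Step 35. [r3c5∈{1}] r3c5 has the single candidate 1 ⇒ r3c5=1.
Step 36. [r4c7∈{1}] nothing but 1 survives at r4c7, so r4c7=1.
Step 37. [r2c6∈{2}] only 2 remains possible at r2c6 ⇒ r2c6=2.
Step 38. [r1c9∈{7}] only 7 remains possible at r1c9. So r1c9=7.
Step 39. [r9c3∈{8}] r9c3 has the single candidate 8. So r9c3=8.
Step 40. [r4c4∈{3}] r4c4's peers cover all but 3. So r4c4=3.
Step 41. [r4c1∈{2}] r4c1's peers cover all but 2 ⇒ r4c1=2.
Step 42. [r3c3∈{6}] r3c3's peers cover all but 6 ⇒ r3c3=6.
Step 43. [r7c2∈{1}] r7c2 has the single candidate 1 ⇒ r7c2=1.
Step 44. [r2c4∈{8}] r2c4 has the single candidate 8 ⇒ r2c4=8.
Step 45. [r7c4∈{7}] only 7 remains possible at r7c4. So r7c4=7.
Step 46. [r5c3∈{4}] r5c3 is down to just 4, so r5c3=4.
Step 47. [r4c8∈{5}] r4c8 has the single candidate 5. So r4c8=5.
Step 48. [r5c7∈{7}] r5c7 is down to just 7 ⇒ r5c7=7.
Step 49. [r9c7∈{2}] r9c7 is down to just 2. So r9c7=2.
Step 50. [r8c3∈{9}] only 9 remains possible at r8c3. So r8c3=9.
Step 51. [r2c5∈{9}] r2c5's peers cover all but 9. So r2c5=9.
Step 52. [r7c1∈{5}] r7c1 has the single candidate 5 ⇒ r7c1=5.

Answer: 8 4 1 6 5 3 9 2 7 / 7 3 5 8 9 2 6 1 4 / 9 2 6 4 1 7 3 8 5 / 2 9 7 3 8 4 1 5 6 / 1 8 4 2 6 5 7 9 3 / 6 5 3 9 7 1 8 4 2 / 5 1 2 7 3 8 4 6 9 / 4 7 9 1 2 6 5 3 8 / 3 6 8 5 4 9 2 7 1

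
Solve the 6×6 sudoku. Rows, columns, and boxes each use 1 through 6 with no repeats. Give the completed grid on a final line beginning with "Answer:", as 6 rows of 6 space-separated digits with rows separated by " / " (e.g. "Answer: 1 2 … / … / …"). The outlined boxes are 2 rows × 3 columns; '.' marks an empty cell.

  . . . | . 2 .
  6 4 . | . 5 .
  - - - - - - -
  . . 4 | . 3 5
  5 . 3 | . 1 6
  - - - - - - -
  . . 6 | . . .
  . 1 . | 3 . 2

Step 1. [r2c4∈{1}] r2c4 is down to just 1, so r2c4=1.
Step 2. [r5c5∈{4}] r5c5 is down to just 4 ⇒ r5c5=4.
Step 3. [r4c2∈{2}] nothing but 2 survives at r4c2, so r4c2=2.
Step 4. [r6c3∈{5}] r6c3 has the single candidate 5, so r6c3=5.
Step 5. [r5c2∈{3}] r5c2 has the single candidate 3. So r5c2=3.
Step 6. [r1c6∈{3,4}] in col 6, 4 fits only at r1c6. So r1c6=4.
Step 7. [r1c3∈{1}] only 1 remains possible at r1c3, so r1c3=1.
Step 8. [r5c4∈{5}] r5c4's peers cover all but 5, so r5c4=5.
Step 9. [r2c3∈{2}] r2c3 is down to just 2, so r2c3=2.
Step 10. [r1c2∈{5}] only 5 remains possible at r1c2 ⇒ r1c2=5.
Step 11. [r1c1∈{3}] r1c1's peers cover all but 3, so r1c1=3.
Step 12. [r3c2∈{6}] nothing but 6 survives at r3c2, so r3c2=6.
Step 13. [r2c6∈{3}] nothing but 3 survives at r2c6. So r2c6=3.
Step 14. [r1c4∈{6}] r1c4's peers cover all but 6 ⇒ r1c4=6.
Step 15. [r3c4∈{2}] r3c4 is down to just 2. So r3c4=2.
Step 16. [r4c4∈{4}] r4c4's peers cover all but 4. So r4c4=4.
Step 17. [r3c1∈{1}] r3c1 has the single candidate 1. So r3c1=1.
Step 18. [r6c1∈{4}] nothing but 4 survives at r6c1, so r6c1=4.
Step 19. [r6c5∈{6}] r6c5's peers cover all but 6 ⇒ r6c5=6.
Step 20. [r5c6∈{1}] r5c6 has the single candidate 1. So r5c6=1.
Step 21. [r5c1∈{2}] nothing but 2 survives at r5c1 ⇒ r5c1=2.

Answer: 3 5 1 6 2 4 / 6 4 2 1 5 3 / 1 6 4 2 3 5 / 5 2 3 4 1 6 / 2 3 6 5 4 1 / 4 1 5 3 6 2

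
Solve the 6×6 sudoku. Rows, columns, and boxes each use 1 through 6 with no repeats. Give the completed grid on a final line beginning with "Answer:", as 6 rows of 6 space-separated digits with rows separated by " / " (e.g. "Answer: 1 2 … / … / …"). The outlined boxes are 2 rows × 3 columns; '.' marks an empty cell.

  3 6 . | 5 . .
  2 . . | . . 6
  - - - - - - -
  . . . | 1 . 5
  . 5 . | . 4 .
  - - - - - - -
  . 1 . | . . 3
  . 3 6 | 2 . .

Step 1. [r2c2∈{4}] nothing but 4 survives at r2c2. So r2c2=4.
Step 2. [r5c4∈{4,6}] col 4 places 4 nowhere but r5c4 ⇒ r5c4=4.
Step 3. [r1c3∈{1}] r1c3 has the single candidate 1 ⇒ r1c3=1.
Step 4. [r4c6∈{2}] nothing but 2 survives at r4c6 ⇒ r4c6=2.
Step 5. [r4c4∈{3,6}] in col 4, 6 fits only at r4c4 ⇒ r4c4=6.
Step 6. [r3c3∈{2,3,4}] r3c3 is the only open cell in col 3 admitting 4 ⇒ r3c3=4.
Step 7. [r5c1∈{5}] r5c1 has the single candidate 5. So r5c1=5.
Step 8. [r2c5∈{1,3}] row 2 places 1 nowhere but r2c5 ⇒ r2c5=1.
Step 9. [r5c3∈{2}] nothing but 2 survives at r5c3. So r5c3=2.
Step 10. [r6c6∈{1}] only 1 remains possible at r6c6. So r6c6=1.
Step 11. [r5c5∈{6}] r5c5 has the single candidate 6. So r5c5=6.
Step 12. [r3c2∈{2}] only 2 remains possible at r3c2. So r3c2=2.
Step 13. [r2c3∈{5}] r2c3 is down to just 5 ⇒ r2c3=5.
Step 14. [r4c3∈{3}] nothing but 3 survives at r4c3 ⇒ r4c3=3.
Step 15. [r6c5∈{5}] only 5 remains possible at r6c5, so r6c5=5.
Step 16. [r6c1∈{4}] r6c1 has the single candidate 4. So r6c1=4.
Step 17. [r3c1∈{6}] only 6 remains possible at r3c1, so r3c1=6.
Step 18. [r1c5∈{2}] only 2 remains possible at r1c5 ⇒ r1c5=2.
Step 19. [r1c6∈{4}] r1c6 is down to just 4. So r1c6=4.
Step 20. [r2c4∈{3}] r2c4's peers cover all but 3, so r2c4=3.
Step 21. [r3c5∈{3}] r3c5's peers cover all but 3 ⇒ r3c5=3.
Step 22. [r4c1∈{1}] nothing but 1 survives at r4c1 ⇒ r4c1=1.

Answer: 3 6 1 5 2 4 / 2 4 5 3 1 6 / 6 2 4 1 3 5 / 1 5 3 6 4 2 / 5 1 2 4 6 3 / 4 3 6 2 5 1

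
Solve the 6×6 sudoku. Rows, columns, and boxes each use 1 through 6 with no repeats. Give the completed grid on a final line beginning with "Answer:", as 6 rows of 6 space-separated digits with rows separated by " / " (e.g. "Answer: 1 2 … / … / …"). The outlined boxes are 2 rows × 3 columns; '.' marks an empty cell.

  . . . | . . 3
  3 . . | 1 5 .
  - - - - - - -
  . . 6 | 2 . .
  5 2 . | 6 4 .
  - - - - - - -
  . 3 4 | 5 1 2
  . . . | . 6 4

Step 1. [r2c2∈{4,6}] in row 2, 4 fits only at r2c2, so r2c2=4.
Step 2. [r3c2∈{1}] r3c2 has the single candidate 1. So r3c2=1.
Step 3. [r2c3∈{2}] nothing but 2 survives at r2c3, so r2c3=2.
Step 4. [r1c2∈{5,6}] r1c2 is the only open cell in col 2 admitting 6 ⇒ r1c2=6.
Step 5. [r1c1∈{1}] only 1 remains possible at r1c1 ⇒ r1c1=1.
Step 6. [r1c3∈{5}] r1c3 is down to just 5. So r1c3=5.
Step 7. [r6c2∈{5}] nothing but 5 survives at r6c2 ⇒ r6c2=5.
Step 8. [r1c4∈{4}] r1c4 is down to just 4, so r1c4=4.
Step 9. [r3c1∈{4}] only 4 remains possible at r3c1. So r3c1=4.
Step 10. [r4c3∈{3}] nothing but 3 survives at r4c3 ⇒ r4c3=3.
Step 11. [r2c6∈{6}] only 6 remains possible at r2c6, so r2c6=6.
Step 12. [r6c3∈{1}] nothing but 1 survives at r6c3 ⇒ r6c3=1.
Step 13. [r3c5∈{3}] r3c5's peers cover all but 3 ⇒ r3c5=3.
Step 14. [r6c1∈{2}] nothing but 2 survives at r6c1. So r6c1=2.
Step 15. [r6c4∈{3}] nothing but 3 survives at r6c4 ⇒ r6c4=3.
Step 16. [r3c6∈{5}] r3c6's peers cover all but 5 ⇒ r3c6=5.
Step 17. [r5c1∈{6}] r5c1 is down to just 6, so r5c1=6.
Step 18. [r1c5∈{2}] r1c5 is down to just 2 ⇒ r1c5=2.
Step 19. [r4c6∈{1}] only 1 remains possible at r4c6. So r4c6=1.

Answer: 1 6 5 4 2 3 / 3 4 2 1 5 6 / 4 1 6 2 3 5 / 5 2 3 6 4 1 / 6 3 4 5 1 2 / 2 5 1 3 6 4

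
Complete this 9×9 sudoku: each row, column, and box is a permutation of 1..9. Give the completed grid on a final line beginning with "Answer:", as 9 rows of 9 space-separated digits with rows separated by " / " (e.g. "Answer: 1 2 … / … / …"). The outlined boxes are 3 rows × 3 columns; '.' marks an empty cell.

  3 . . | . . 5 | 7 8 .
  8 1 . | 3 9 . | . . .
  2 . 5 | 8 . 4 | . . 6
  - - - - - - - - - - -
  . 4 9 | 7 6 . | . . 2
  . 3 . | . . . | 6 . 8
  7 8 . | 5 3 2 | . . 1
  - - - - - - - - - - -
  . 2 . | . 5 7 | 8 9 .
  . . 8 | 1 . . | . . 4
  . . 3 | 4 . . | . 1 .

Step 1. [r8c8∈{2,3,5,6,7}] 6 has one home in col 8: r8c8 ⇒ r8c8=6.
Step 2. [r8c2∈{5,7,9}] r8c2 is the only open cell in row 8 admitting 7, so r8c2=7.
Step 3. [r9c2∈{5,6,9}] r9c2 is the only open cell in col 2 admitting 5 ⇒ r9c2=5.
Step 4. [r8c7∈{2,3,5}] row 8 places 5 nowhere but r8c7 ⇒ r8c7=5.
Step 5. [r1c2∈{6,9}] in col 2, 6 fits only at r1c2 ⇒ r1c2=6.
Step 6. [r2c8∈{2,4,5}] in col 8, 2 fits only at r2c8. So r2c8=2.
Step 7. [r7c4∈{6}] r7c4 is down to just 6. So r7c4=6.
Step 8. [r3c7∈{1,3,9}] 1 has one home in col 7: r3c7. So r3c7=1.
Step 9. [r9c5∈{2,8}] in col 5, 8 fits only at r9c5 ⇒ r9c5=8.
Step 10. [r9c6∈{9}] only 9 remains possible at r9c6 ⇒ r9c6=9.
Step 11. [r5c6∈{1}] nothing but 1 survives at r5c6. So r5c6=1.
Step 12. [r5c8∈{4,5,7}] across row 5, 7 lands solely at r5c8, so r5c8=7.
Step 13. [r7c1∈{1,4}] across col 1, 4 lands solely at r7c1. So r7c1=4.
Step 14. [r2c7∈{4}] nothing but 4 survives at r2c7. So r2c7=4.
Step 15. [r4c8∈{3,5}] across col 8, 5 lands solely at r4c8, so r4c8=5.
Step 16. [r8c5∈{2}] r8c5 is down to just 2, so r8c5=2.
Step 17. [r1c3∈{4}] only 4 remains possible at r1c3. So r1c3=4.
Step 18. [r9c7∈{2}] r9c7 is down to just 2, so r9c7=2.
Step 19. [r8c6∈{3}] r8c6 has the single candidate 3 ⇒ r8c6=3.
Step 20. [r7c9∈{3}] nothing but 3 survives at r7c9. So r7c9=3.
Step 21. [r3c2∈{9}] only 9 remains possible at r3c2, so r3c2=9.
Step 22. [r1c9∈{9}] r1c9 is down to just 9 ⇒ r1c9=9.
Step 23. [r2c9∈{5}] r2c9 has the single candidate 5. So r2c9=5.
Step 24. [r3c5∈{7}] only 7 remains possible at r3c5 ⇒ r3c5=7.
Step 25. [r1c4∈{2}] only 2 remains possible at r1c4 ⇒ r1c4=2.
Step 26. [r6c7∈{9}] only 9 remains possible at r6c7, so r6c7=9.
Step 27. [r6c3∈{6}] nothing but 6 survives at r6c3, so r6c3=6.
Step 28. [r3c8∈{3}] only 3 remains possible at r3c8, so r3c8=3.
Step 29. [r5c4∈{9}] r5c4 has the single candidate 9 ⇒ r5c4=9.
Step 30. [r2c3∈{7}] r2c3's peers cover all but 7. So r2c3=7.
Step 31. [r1c5∈{1}] r1c5's peers cover all but 1 ⇒ r1c5=1.
Step 32. [r5c3∈{2}] only 2 remains possible at r5c3 ⇒ r5c3=2.
Step 33. [r5c5∈{4}] r5c5 is down to just 4, so r5c5=4.
Step 34. [r4c6∈{8}] r4c6 is down to just 8. So r4c6=8.
Step 35. [r7c3∈{1}] r7c3 is down to just 1 ⇒ r7c3=1.
Step 36. [r2c6∈{6}] r2c6's peers cover all but 6. So r2c6=6.
Step 37. [r4c1∈{1}] r4c1 has the single candidate 1. So r4c1=1.
Step 38. [r8c1∈{9}] r8c1's peers cover all but 9, so r8c1=9.
Step 39. [r9c1∈{6}] r9c1's peers cover all but 6. So r9c1=6.
Step 40. [r9c9∈{7}] r9c9 is down to just 7. So r9c9=7.
Step 41. [r6c8∈{4}] nothing but 4 survives at r6c8 ⇒ r6c8=4.
Step 42. [r4c7∈{3}] r4c7 has the single candidate 3, so r4c7=3.
Step 43. [r5c1∈{5}] r5c1's peers cover all but 5, so r5c1=5.

Answer: 3 6 4 2 1 5 7 8 9 / 8 1 7 3 9 6 4 2 5 / 2 9 5 8 7 4 1 3 6 / 1 4 9 7 6 8 3 5 2 / 5 3 2 9 4 1 6 7 8 / 7 8 6 5 3 2 9 4 1 / 4 2 1 6 5 7 8 9 3 / 9 7 8 1 2 3 5 6 4 / 6 5 3 4 8 9 2 1 7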